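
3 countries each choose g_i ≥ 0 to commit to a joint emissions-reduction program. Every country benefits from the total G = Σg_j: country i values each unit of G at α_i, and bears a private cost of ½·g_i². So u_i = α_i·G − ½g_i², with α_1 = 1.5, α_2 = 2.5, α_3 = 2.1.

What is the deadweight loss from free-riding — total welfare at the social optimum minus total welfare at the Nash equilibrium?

Country i's FOC: ∂u_i/∂g_i = α_i − g_i = 0, so g_i* = α_i.
NE contributions = (1.5, 2.5, 2.1); G = 6.1.
W^NE = (Σα)·G − ½Σα_i² = 6.1² − ½·12.91 = 30.755.
Planner sets g_i = Σα_j = 6.1 for every i, so G^SO = 3·6.1 = 18.3.
W^SO = (Σα)·G^SO − ½·3·(Σα)² = (3/2)·6.1² = 55.815.
Deadweight loss = W^SO − W^NE = 25.06.

25.06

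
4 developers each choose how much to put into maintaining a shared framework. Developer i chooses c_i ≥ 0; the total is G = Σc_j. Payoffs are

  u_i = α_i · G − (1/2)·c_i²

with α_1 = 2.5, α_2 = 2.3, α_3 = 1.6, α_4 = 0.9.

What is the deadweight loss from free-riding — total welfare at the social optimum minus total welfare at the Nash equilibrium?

60.745

Developer i's FOC: ∂u_i/∂c_i = α_i − c_i = 0, so c_i* = α_i.
NE contributions = (2.5, 2.3, 1.6, 0.9); G = 7.3.
W^NE = (Σα)·G − ½Σα_i² = 7.3² − ½·14.91 = 45.835.
Planner sets c_i = Σα_j = 7.3 for every i, so G^SO = 4·7.3 = 29.2.
W^SO = (Σα)·G^SO − ½·4·(Σα)² = (4/2)·7.3² = 106.58.
Deadweight loss = W^SO − W^NE = 60.745.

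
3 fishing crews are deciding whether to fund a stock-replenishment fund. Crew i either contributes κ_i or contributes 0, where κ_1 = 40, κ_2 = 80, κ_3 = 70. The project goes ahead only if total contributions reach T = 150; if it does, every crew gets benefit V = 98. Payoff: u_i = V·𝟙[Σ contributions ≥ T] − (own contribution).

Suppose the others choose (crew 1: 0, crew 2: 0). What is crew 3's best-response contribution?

Others' total = 0. Even contributing 70 gives 70 < 150: no benefit either way.
Best response: 0.

0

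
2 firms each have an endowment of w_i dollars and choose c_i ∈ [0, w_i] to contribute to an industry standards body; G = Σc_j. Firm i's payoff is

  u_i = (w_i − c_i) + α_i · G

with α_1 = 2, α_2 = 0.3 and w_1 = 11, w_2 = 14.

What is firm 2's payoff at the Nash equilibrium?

∂u_i/∂c_i = α_i − 1, so firm i contributes w_i if α_i > 1, else 0.
α_i > 1 for i ∈ {1}; NE contributions (11, 0), G = 11.
u_2 = (14 − 0) + 0.3·11 = 17.3.

17.3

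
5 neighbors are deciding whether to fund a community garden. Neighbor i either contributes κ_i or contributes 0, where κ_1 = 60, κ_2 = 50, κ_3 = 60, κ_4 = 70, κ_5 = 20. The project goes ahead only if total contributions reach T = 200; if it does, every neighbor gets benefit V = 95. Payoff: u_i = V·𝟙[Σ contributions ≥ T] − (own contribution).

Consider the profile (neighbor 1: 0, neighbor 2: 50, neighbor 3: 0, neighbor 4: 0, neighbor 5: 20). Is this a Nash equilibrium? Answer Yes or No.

No

Total = 70 < 200: not provided.
Neighbor 1 (pledges 0, payoff 0): pledging 60 → total 130, payoff -60. No gain.
Neighbor 2 (pledges 50, payoff -50): dropping to 0 → total 20, payoff 0. Profitable deviation.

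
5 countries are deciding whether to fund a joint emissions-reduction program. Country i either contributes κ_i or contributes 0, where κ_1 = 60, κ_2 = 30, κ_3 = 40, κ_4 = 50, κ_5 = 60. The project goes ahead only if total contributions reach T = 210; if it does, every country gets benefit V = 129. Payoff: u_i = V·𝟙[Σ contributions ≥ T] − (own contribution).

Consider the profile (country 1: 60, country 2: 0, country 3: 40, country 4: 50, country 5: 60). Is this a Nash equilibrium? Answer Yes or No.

Total = 210 ≥ 210: provided.
Country 1 (pledges 60, payoff 69): dropping to 0 → total 150, payoff 0. No gain.
Country 2 (pledges 0, payoff 129): pledging 30 → total 240, payoff 99. No gain.
Country 3 (pledges 40, payoff 89): dropping to 0 → total 170, payoff 0. No gain.
Country 4 (pledges 50, payoff 79): dropping to 0 → total 160, payoff 0. No gain.
Country 5 (pledges 60, payoff 69): dropping to 0 → total 150, payoff 0. No gain.

Yes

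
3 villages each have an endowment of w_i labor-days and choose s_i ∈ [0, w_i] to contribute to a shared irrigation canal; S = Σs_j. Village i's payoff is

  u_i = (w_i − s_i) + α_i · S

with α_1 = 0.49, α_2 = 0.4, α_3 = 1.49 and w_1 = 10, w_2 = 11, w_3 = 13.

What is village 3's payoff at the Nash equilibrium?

19.37

∂u_i/∂s_i = α_i − 1, so village i contributes w_i if α_i > 1, else 0.
α_i > 1 for i ∈ {3}; NE contributions (0, 0, 13), S = 13.
u_3 = (13 − 13) + 1.49·13 = 19.37.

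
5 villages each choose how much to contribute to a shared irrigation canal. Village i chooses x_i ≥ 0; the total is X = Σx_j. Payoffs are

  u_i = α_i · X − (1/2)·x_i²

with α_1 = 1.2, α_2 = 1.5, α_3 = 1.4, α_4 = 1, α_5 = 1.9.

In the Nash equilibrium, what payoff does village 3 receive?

Village i's FOC: ∂u_i/∂x_i = α_i − x_i = 0, so x_i* = α_i.
NE contributions = (1.2, 1.5, 1.4, 1, 1.9); X = 7.
u_3 = α_3·X − ½·(x_3)² = 1.4·7 − ½·1.4² = 8.82.

8.82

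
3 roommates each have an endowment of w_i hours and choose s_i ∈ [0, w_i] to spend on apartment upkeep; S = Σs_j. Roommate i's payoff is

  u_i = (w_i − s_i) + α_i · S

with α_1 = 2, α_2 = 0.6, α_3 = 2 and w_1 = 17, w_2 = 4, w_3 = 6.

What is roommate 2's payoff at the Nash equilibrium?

17.8

∂u_i/∂s_i = α_i − 1, so roommate i contributes w_i if α_i > 1, else 0.
α_i > 1 for i ∈ {1, 3}; NE contributions (17, 0, 6), S = 23.
u_2 = (4 − 0) + 0.6·23 = 17.8.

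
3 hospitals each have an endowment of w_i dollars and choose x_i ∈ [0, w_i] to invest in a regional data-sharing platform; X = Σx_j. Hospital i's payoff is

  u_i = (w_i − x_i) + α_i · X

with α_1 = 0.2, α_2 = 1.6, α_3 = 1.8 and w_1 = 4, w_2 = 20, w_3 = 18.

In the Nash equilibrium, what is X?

∂u_i/∂x_i = α_i − 1, so hospital i contributes w_i if α_i > 1, else 0.
α_i > 1 for i ∈ {2, 3}; NE contributions (0, 20, 18), X = 38.

38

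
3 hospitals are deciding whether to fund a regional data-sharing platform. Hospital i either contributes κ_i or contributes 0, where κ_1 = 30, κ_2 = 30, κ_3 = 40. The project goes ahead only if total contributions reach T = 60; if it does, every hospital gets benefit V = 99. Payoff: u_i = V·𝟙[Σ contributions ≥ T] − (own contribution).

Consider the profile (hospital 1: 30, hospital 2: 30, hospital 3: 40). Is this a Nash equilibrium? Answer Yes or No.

No

Total = 100 ≥ 60: provided.
Hospital 1 (pledges 30, payoff 69): dropping to 0 → total 70, payoff 99. Profitable deviation.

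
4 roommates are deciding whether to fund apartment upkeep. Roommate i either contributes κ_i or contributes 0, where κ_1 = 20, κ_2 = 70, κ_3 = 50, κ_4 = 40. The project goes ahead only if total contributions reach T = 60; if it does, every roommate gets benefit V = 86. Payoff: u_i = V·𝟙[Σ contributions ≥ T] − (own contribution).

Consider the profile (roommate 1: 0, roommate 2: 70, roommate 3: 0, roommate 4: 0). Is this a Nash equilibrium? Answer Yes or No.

Total = 70 ≥ 60: provided.
Roommate 1 (pledges 0, payoff 86): pledging 20 → total 90, payoff 66. No gain.
Roommate 2 (pledges 70, payoff 16): dropping to 0 → total 0, payoff 0. No gain.
Roommate 3 (pledges 0, payoff 86): pledging 50 → total 120, payoff 36. No gain.
Roommate 4 (pledges 0, payoff 86): pledging 40 → total 110, payoff 46. No gain.

Yes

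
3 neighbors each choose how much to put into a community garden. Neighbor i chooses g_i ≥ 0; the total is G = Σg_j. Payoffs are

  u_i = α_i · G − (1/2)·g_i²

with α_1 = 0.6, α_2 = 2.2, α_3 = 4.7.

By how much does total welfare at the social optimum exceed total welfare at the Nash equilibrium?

Neighbor i's FOC: ∂u_i/∂g_i = α_i − g_i = 0, so g_i* = α_i.
NE contributions = (0.6, 2.2, 4.7); G = 7.5.
W^NE = (Σα)·G − ½Σα_i² = 7.5² − ½·27.29 = 42.605.
Planner sets g_i = Σα_j = 7.5 for every i, so G^SO = 3·7.5 = 22.5.
W^SO = (Σα)·G^SO − ½·3·(Σα)² = (3/2)·7.5² = 84.375.
Deadweight loss = W^SO − W^NE = 41.77.

41.77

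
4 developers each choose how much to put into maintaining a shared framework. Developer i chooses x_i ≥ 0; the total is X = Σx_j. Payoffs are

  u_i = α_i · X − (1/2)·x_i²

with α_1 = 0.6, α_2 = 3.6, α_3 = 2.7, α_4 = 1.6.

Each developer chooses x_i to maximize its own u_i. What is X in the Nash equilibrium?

Developer i's FOC: ∂u_i/∂x_i = α_i − x_i = 0, so x_i* = α_i.
NE contributions = (0.6, 3.6, 2.7, 1.6); X = 8.5.

8.5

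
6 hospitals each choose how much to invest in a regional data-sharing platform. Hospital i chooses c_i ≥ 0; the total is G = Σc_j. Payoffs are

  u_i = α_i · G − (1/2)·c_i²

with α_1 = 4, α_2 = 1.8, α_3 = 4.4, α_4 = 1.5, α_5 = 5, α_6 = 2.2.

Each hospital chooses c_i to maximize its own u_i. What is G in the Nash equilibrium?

Hospital i's FOC: ∂u_i/∂c_i = α_i − c_i = 0, so c_i* = α_i.
NE contributions = (4, 1.8, 4.4, 1.5, 5, 2.2); G = 18.9.

18.9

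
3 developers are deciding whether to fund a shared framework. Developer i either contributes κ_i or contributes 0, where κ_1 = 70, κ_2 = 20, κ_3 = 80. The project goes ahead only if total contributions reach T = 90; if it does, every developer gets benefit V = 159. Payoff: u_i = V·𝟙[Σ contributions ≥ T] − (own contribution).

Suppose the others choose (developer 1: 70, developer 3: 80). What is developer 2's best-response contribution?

0

Others' total = 150 ≥ 90; contributing adds cost 20 for no extra benefit.
Best response: 0.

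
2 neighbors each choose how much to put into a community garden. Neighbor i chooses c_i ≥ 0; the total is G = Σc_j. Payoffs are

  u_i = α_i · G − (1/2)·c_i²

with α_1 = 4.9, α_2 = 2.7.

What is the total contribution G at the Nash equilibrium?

7.6

Neighbor i's FOC: ∂u_i/∂c_i = α_i − c_i = 0, so c_i* = α_i.
NE contributions = (4.9, 2.7); G = 7.6.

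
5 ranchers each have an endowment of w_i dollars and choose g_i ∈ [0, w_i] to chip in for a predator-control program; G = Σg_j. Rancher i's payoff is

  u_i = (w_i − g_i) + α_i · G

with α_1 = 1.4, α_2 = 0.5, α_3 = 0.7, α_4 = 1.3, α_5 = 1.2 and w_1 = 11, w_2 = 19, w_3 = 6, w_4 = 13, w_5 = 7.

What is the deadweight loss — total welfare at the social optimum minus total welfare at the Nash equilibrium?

102.5

∂u_i/∂g_i = α_i − 1, so rancher i contributes w_i if α_i > 1, else 0.
α_i > 1 for i ∈ {1, 4, 5}; NE contributions (11, 0, 0, 13, 7), G = 31.
W^NE = Σw_i − G^NE + (Σα_i)·G^NE = 56 + 4.1·31 = 183.1.
Planner: ∂(Σu_j)/∂g_i = Σα_j − 1 = 4.1 > 0, so everyone contributes w_i; G^SO = 56, W^SO = 56 + 4.1·56 = 285.6.
Deadweight loss = 102.5.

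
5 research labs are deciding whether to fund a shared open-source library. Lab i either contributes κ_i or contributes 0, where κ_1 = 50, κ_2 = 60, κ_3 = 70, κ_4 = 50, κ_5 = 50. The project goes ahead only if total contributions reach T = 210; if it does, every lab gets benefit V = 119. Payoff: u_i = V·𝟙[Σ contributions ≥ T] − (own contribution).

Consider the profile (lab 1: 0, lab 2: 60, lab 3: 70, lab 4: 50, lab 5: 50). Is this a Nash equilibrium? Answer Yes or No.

Yes

Total = 230 ≥ 210: provided.
Lab 1 (pledges 0, payoff 119): pledging 50 → total 280, payoff 69. No gain.
Lab 2 (pledges 60, payoff 59): dropping to 0 → total 170, payoff 0. No gain.
Lab 3 (pledges 70, payoff 49): dropping to 0 → total 160, payoff 0. No gain.
Lab 4 (pledges 50, payoff 69): dropping to 0 → total 180, payoff 0. No gain.
Lab 5 (pledges 50, payoff 69): dropping to 0 → total 180, payoff 0. No gain.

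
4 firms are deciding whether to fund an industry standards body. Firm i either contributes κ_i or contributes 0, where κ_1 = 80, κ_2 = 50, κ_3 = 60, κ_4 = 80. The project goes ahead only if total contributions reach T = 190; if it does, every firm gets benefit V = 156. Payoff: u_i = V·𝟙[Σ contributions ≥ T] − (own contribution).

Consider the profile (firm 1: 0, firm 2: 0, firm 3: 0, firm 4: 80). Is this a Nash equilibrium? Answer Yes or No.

Total = 80 < 190: not provided.
Firm 1 (pledges 0, payoff 0): pledging 80 → total 160, payoff -80. No gain.
Firm 2 (pledges 0, payoff 0): pledging 50 → total 130, payoff -50. No gain.
Firm 3 (pledges 0, payoff 0): pledging 60 → total 140, payoff -60. No gain.
Firm 4 (pledges 80, payoff -80): dropping to 0 → total 0, payoff 0. Profitable deviation.

No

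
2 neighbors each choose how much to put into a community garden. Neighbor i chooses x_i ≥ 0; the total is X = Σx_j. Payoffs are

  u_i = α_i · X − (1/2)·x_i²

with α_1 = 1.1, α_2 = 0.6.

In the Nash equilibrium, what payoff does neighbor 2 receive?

Neighbor i's FOC: ∂u_i/∂x_i = α_i − x_i = 0, so x_i* = α_i.
NE contributions = (1.1, 0.6); X = 1.7.
u_2 = α_2·X − ½·(x_2)² = 0.6·1.7 − ½·0.6² = 0.84.

0.84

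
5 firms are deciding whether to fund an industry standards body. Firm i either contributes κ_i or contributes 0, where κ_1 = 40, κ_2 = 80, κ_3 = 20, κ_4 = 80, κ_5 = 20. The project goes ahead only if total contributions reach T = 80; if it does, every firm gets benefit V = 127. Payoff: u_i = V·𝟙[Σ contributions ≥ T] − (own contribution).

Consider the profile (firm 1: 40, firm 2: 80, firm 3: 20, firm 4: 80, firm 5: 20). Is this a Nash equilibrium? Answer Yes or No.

No

Total = 240 ≥ 80: provided.
Firm 1 (pledges 40, payoff 87): dropping to 0 → total 200, payoff 127. Profitable deviation.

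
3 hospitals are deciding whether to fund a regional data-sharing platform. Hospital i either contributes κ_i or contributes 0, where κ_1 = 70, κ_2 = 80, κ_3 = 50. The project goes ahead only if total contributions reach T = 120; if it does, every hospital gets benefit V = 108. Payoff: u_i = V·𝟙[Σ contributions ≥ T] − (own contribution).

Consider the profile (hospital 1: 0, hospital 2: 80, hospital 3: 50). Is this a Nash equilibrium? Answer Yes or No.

Total = 130 ≥ 120: provided.
Hospital 1 (pledges 0, payoff 108): pledging 70 → total 200, payoff 38. No gain.
Hospital 2 (pledges 80, payoff 28): dropping to 0 → total 50, payoff 0. No gain.
Hospital 3 (pledges 50, payoff 58): dropping to 0 → total 80, payoff 0. No gain.

Yes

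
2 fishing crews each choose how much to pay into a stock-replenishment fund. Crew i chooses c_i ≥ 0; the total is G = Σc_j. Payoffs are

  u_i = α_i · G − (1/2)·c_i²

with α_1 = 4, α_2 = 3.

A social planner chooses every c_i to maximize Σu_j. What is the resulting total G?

14

Planner FOC: ∂(Σu_j)/∂c_i = (Σα_j) − c_i = 0, so c_i^SO = Σα_j = 7 for every i; G^SO = 14.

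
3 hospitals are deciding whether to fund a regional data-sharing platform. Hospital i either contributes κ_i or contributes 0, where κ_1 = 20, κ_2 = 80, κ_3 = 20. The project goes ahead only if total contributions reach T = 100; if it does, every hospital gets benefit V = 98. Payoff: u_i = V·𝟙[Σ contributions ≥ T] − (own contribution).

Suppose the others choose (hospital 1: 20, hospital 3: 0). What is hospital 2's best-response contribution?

80

Others' total = 20. Contributing 80 brings total to 100 ≥ 100: gain V − κ_2 = 18.
Best response: 80.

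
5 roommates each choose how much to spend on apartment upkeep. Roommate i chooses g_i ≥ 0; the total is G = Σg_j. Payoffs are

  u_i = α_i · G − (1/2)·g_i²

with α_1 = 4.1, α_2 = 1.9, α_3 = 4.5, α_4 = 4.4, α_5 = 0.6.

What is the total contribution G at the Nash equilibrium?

15.5

Roommate i's FOC: ∂u_i/∂g_i = α_i − g_i = 0, so g_i* = α_i.
NE contributions = (4.1, 1.9, 4.5, 4.4, 0.6); G = 15.5.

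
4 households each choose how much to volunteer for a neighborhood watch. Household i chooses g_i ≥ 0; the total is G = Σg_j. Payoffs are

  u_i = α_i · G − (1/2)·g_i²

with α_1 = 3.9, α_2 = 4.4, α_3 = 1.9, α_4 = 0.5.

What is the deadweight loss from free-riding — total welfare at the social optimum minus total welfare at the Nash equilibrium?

133.705

Household i's FOC: ∂u_i/∂g_i = α_i − g_i = 0, so g_i* = α_i.
NE contributions = (3.9, 4.4, 1.9, 0.5); G = 10.7.
W^NE = (Σα)·G − ½Σα_i² = 10.7² − ½·38.43 = 95.275.
Planner sets g_i = Σα_j = 10.7 for every i, so G^SO = 4·10.7 = 42.8.
W^SO = (Σα)·G^SO − ½·4·(Σα)² = (4/2)·10.7² = 228.98.
Deadweight loss = W^SO − W^NE = 133.705.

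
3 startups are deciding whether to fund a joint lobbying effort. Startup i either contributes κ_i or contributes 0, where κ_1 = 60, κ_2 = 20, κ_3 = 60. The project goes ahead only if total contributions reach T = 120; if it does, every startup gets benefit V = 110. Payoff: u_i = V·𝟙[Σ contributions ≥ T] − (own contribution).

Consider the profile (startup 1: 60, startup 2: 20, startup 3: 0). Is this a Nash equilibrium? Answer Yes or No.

Total = 80 < 120: not provided.
Startup 1 (pledges 60, payoff -60): dropping to 0 → total 20, payoff 0. Profitable deviation.

No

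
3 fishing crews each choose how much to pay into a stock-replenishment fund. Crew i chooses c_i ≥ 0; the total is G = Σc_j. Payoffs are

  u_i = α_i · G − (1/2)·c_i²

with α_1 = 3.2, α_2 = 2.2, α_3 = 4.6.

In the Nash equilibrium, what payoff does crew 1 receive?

26.88

Crew i's FOC: ∂u_i/∂c_i = α_i − c_i = 0, so c_i* = α_i.
NE contributions = (3.2, 2.2, 4.6); G = 10.
u_1 = α_1·G − ½·(c_1)² = 3.2·10 − ½·3.2² = 26.88.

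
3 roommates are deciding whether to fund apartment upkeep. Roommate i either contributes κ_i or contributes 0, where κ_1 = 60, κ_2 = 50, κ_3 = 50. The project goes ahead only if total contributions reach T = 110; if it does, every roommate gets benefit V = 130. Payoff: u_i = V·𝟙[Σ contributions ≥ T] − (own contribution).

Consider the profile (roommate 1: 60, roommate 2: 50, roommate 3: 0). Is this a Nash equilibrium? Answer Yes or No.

Total = 110 ≥ 110: provided.
Roommate 1 (pledges 60, payoff 70): dropping to 0 → total 50, payoff 0. No gain.
Roommate 2 (pledges 50, payoff 80): dropping to 0 → total 60, payoff 0. No gain.
Roommate 3 (pledges 0, payoff 130): pledging 50 → total 160, payoff 80. No gain.

Yes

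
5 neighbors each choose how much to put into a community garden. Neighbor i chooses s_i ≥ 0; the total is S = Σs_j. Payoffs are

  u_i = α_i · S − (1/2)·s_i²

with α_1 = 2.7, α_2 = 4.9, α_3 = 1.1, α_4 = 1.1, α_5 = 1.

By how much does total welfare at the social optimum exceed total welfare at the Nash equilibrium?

192.32

Neighbor i's FOC: ∂u_i/∂s_i = α_i − s_i = 0, so s_i* = α_i.
NE contributions = (2.7, 4.9, 1.1, 1.1, 1); S = 10.8.
W^NE = (Σα)·S − ½Σα_i² = 10.8² − ½·34.72 = 99.28.
Planner sets s_i = Σα_j = 10.8 for every i, so S^SO = 5·10.8 = 54.
W^SO = (Σα)·S^SO − ½·5·(Σα)² = (5/2)·10.8² = 291.6.
Deadweight loss = W^SO − W^NE = 192.32.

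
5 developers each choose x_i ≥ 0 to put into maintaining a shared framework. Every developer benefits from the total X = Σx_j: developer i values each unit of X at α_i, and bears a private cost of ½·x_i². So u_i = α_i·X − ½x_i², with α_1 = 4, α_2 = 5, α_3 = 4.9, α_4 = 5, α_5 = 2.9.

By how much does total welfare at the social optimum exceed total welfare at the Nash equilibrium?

762.07

Developer i's FOC: ∂u_i/∂x_i = α_i − x_i = 0, so x_i* = α_i.
NE contributions = (4, 5, 4.9, 5, 2.9); X = 21.8.
W^NE = (Σα)·X − ½Σα_i² = 21.8² − ½·98.42 = 426.03.
Planner sets x_i = Σα_j = 21.8 for every i, so X^SO = 5·21.8 = 109.
W^SO = (Σα)·X^SO − ½·5·(Σα)² = (5/2)·21.8² = 1188.1.
Deadweight loss = W^SO − W^NE = 762.07.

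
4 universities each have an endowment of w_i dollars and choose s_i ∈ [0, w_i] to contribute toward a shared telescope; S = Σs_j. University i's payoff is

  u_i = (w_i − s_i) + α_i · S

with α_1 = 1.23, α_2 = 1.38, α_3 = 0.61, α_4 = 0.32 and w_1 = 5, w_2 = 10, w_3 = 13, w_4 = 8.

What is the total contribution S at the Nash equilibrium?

∂u_i/∂s_i = α_i − 1, so university i contributes w_i if α_i > 1, else 0.
α_i > 1 for i ∈ {1, 2}; NE contributions (5, 10, 0, 0), S = 15.

15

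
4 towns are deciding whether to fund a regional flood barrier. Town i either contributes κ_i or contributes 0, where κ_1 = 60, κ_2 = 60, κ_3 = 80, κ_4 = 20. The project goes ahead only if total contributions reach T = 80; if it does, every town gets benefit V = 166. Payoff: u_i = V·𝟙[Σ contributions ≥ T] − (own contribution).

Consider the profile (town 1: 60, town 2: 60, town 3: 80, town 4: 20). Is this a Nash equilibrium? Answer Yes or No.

Total = 220 ≥ 80: provided.
Town 1 (pledges 60, payoff 106): dropping to 0 → total 160, payoff 166. Profitable deviation.

No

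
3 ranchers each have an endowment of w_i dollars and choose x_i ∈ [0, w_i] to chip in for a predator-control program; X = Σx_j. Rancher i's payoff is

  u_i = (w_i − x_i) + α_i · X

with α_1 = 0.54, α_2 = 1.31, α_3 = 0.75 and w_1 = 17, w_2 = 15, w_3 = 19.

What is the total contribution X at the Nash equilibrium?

15

∂u_i/∂x_i = α_i − 1, so rancher i contributes w_i if α_i > 1, else 0.
α_i > 1 for i ∈ {2}; NE contributions (0, 15, 0), X = 15.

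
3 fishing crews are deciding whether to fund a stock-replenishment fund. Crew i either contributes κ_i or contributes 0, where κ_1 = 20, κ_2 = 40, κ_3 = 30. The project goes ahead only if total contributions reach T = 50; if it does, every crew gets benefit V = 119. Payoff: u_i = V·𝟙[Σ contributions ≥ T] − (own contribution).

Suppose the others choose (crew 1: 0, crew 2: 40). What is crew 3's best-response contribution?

30

Others' total = 40. Contributing 30 brings total to 70 ≥ 50: gain V − κ_3 = 89.
Best response: 30.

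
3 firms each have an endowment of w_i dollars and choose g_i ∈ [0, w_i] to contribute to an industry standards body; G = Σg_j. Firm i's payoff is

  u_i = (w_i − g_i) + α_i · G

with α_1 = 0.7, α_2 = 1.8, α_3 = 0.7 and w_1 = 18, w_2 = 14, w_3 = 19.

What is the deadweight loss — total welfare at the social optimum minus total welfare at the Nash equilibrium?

81.4

∂u_i/∂g_i = α_i − 1, so firm i contributes w_i if α_i > 1, else 0.
α_i > 1 for i ∈ {2}; NE contributions (0, 14, 0), G = 14.
W^NE = Σw_i − G^NE + (Σα_i)·G^NE = 51 + 2.2·14 = 81.8.
Planner: ∂(Σu_j)/∂g_i = Σα_j − 1 = 2.2 > 0, so everyone contributes w_i; G^SO = 51, W^SO = 51 + 2.2·51 = 163.2.
Deadweight loss = 81.4.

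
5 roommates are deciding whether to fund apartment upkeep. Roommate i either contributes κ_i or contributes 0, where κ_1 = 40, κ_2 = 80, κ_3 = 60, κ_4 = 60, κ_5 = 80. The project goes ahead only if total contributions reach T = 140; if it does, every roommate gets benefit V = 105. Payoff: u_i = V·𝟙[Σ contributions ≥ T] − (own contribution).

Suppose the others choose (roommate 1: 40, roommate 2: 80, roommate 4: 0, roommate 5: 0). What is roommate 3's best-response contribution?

Others' total = 120. Contributing 60 brings total to 180 ≥ 140: gain V − κ_3 = 45.
Best response: 60.

60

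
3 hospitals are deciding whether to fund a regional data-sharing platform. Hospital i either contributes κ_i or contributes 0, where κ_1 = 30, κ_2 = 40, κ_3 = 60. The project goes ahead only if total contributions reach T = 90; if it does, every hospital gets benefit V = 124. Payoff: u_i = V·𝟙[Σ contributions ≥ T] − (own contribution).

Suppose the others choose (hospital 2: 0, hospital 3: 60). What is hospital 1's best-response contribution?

30

Others' total = 60. Contributing 30 brings total to 90 ≥ 90: gain V − κ_1 = 94.
Best response: 30.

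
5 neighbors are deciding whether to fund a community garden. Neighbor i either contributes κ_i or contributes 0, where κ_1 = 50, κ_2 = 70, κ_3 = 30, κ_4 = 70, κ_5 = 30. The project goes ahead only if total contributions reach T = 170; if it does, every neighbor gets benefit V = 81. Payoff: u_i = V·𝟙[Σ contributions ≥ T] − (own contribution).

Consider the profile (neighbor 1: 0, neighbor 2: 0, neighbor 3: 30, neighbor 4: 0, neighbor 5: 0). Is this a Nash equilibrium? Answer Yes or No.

Total = 30 < 170: not provided.
Neighbor 1 (pledges 0, payoff 0): pledging 50 → total 80, payoff -50. No gain.
Neighbor 2 (pledges 0, payoff 0): pledging 70 → total 100, payoff -70. No gain.
Neighbor 3 (pledges 30, payoff -30): dropping to 0 → total 0, payoff 0. Profitable deviation.

No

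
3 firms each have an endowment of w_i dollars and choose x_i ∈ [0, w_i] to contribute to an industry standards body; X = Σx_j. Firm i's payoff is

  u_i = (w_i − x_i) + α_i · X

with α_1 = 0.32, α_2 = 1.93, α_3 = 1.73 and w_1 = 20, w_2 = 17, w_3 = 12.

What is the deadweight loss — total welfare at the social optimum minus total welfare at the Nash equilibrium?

∂u_i/∂x_i = α_i − 1, so firm i contributes w_i if α_i > 1, else 0.
α_i > 1 for i ∈ {2, 3}; NE contributions (0, 17, 12), X = 29.
W^NE = Σw_i − X^NE + (Σα_i)·X^NE = 49 + 2.98·29 = 135.42.
Planner: ∂(Σu_j)/∂x_i = Σα_j − 1 = 2.98 > 0, so everyone contributes w_i; X^SO = 49, W^SO = 49 + 2.98·49 = 195.02.
Deadweight loss = 59.6.

59.6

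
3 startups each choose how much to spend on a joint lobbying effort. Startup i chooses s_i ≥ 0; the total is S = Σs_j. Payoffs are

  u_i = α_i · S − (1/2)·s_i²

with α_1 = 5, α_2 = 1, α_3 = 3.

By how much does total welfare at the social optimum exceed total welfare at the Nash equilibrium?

Startup i's FOC: ∂u_i/∂s_i = α_i − s_i = 0, so s_i* = α_i.
NE contributions = (5, 1, 3); S = 9.
W^NE = (Σα)·S − ½Σα_i² = 9² − ½·35 = 63.5.
Planner sets s_i = Σα_j = 9 for every i, so S^SO = 3·9 = 27.
W^SO = (Σα)·S^SO − ½·3·(Σα)² = (3/2)·9² = 121.5.
Deadweight loss = W^SO − W^NE = 58.

58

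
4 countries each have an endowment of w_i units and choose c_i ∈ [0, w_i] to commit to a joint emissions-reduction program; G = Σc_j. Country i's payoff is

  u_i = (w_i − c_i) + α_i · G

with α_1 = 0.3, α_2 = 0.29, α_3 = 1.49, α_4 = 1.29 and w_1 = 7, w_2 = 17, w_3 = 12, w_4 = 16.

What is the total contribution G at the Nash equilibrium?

∂u_i/∂c_i = α_i − 1, so country i contributes w_i if α_i > 1, else 0.
α_i > 1 for i ∈ {3, 4}; NE contributions (0, 0, 12, 16), G = 28.

28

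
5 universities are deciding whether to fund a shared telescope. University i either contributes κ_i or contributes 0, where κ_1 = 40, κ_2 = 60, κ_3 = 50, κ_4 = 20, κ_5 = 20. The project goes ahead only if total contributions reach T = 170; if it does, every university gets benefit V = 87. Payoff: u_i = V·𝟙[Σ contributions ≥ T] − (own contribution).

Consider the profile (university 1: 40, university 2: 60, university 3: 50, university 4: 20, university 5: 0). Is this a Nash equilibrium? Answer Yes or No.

Total = 170 ≥ 170: provided.
University 1 (pledges 40, payoff 47): dropping to 0 → total 130, payoff 0. No gain.
University 2 (pledges 60, payoff 27): dropping to 0 → total 110, payoff 0. No gain.
University 3 (pledges 50, payoff 37): dropping to 0 → total 120, payoff 0. No gain.
University 4 (pledges 20, payoff 67): dropping to 0 → total 150, payoff 0. No gain.
University 5 (pledges 0, payoff 87): pledging 20 → total 190, payoff 67. No gain.

Yes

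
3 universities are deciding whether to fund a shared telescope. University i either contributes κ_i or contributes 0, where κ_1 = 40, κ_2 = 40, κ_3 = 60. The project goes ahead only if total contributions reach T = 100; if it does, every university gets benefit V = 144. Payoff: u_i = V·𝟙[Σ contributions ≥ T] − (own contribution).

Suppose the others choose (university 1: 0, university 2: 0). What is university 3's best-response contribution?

Others' total = 0. Even contributing 60 gives 60 < 100: no benefit either way.
Best response: 0.

0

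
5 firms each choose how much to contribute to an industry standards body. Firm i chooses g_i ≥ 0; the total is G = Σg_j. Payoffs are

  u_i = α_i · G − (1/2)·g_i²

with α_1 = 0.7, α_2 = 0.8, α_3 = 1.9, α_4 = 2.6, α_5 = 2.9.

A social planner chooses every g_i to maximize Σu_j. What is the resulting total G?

44.5

Planner FOC: ∂(Σu_j)/∂g_i = (Σα_j) − g_i = 0, so g_i^SO = Σα_j = 8.9 for every i; G^SO = 44.5.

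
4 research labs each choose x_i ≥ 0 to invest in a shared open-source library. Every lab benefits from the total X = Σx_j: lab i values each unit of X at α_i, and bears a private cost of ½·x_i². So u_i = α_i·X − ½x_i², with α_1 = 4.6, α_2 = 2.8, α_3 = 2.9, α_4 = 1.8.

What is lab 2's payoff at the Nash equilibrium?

29.96

Lab i's FOC: ∂u_i/∂x_i = α_i − x_i = 0, so x_i* = α_i.
NE contributions = (4.6, 2.8, 2.9, 1.8); X = 12.1.
u_2 = α_2·X − ½·(x_2)² = 2.8·12.1 − ½·2.8² = 29.96.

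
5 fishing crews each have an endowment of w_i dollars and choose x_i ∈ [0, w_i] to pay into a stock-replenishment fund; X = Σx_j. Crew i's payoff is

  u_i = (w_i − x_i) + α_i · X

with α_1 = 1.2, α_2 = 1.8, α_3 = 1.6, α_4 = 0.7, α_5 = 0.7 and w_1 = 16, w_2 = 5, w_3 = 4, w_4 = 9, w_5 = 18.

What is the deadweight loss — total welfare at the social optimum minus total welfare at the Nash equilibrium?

∂u_i/∂x_i = α_i − 1, so crew i contributes w_i if α_i > 1, else 0.
α_i > 1 for i ∈ {1, 2, 3}; NE contributions (16, 5, 4, 0, 0), X = 25.
W^NE = Σw_i − X^NE + (Σα_i)·X^NE = 52 + 5·25 = 177.
Planner: ∂(Σu_j)/∂x_i = Σα_j − 1 = 5 > 0, so everyone contributes w_i; X^SO = 52, W^SO = 52 + 5·52 = 312.
Deadweight loss = 135.

135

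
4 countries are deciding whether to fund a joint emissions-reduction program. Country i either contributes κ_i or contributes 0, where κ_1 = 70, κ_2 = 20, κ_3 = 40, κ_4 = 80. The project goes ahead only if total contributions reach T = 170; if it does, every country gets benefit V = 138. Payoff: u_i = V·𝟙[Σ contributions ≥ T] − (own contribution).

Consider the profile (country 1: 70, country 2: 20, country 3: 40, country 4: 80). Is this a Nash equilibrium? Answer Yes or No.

Total = 210 ≥ 170: provided.
Country 1 (pledges 70, payoff 68): dropping to 0 → total 140, payoff 0. No gain.
Country 2 (pledges 20, payoff 118): dropping to 0 → total 190, payoff 138. Profitable deviation.

No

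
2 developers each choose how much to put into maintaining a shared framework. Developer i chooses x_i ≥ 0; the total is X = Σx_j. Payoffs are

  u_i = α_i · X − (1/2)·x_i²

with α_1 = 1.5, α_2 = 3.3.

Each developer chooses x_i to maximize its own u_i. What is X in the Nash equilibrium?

Developer i's FOC: ∂u_i/∂x_i = α_i − x_i = 0, so x_i* = α_i.
NE contributions = (1.5, 3.3); X = 4.8.

4.8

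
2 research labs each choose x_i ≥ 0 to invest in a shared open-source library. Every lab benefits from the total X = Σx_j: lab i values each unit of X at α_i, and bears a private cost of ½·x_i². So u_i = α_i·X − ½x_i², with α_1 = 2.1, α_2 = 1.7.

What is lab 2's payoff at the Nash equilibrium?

Lab i's FOC: ∂u_i/∂x_i = α_i − x_i = 0, so x_i* = α_i.
NE contributions = (2.1, 1.7); X = 3.8.
u_2 = α_2·X − ½·(x_2)² = 1.7·3.8 − ½·1.7² = 5.015.

5.015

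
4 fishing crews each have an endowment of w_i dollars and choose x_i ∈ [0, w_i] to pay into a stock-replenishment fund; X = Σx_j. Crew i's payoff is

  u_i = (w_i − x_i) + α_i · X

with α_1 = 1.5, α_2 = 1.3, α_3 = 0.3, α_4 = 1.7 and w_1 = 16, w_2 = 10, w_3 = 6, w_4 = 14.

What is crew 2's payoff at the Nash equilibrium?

52

∂u_i/∂x_i = α_i − 1, so crew i contributes w_i if α_i > 1, else 0.
α_i > 1 for i ∈ {1, 2, 4}; NE contributions (16, 10, 0, 14), X = 40.
u_2 = (10 − 10) + 1.3·40 = 52.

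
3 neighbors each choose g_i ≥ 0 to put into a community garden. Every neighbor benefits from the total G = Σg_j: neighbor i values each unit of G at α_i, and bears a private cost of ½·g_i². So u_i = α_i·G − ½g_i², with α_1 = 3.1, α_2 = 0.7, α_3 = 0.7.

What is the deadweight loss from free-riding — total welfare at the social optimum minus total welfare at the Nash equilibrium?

15.42

Neighbor i's FOC: ∂u_i/∂g_i = α_i − g_i = 0, so g_i* = α_i.
NE contributions = (3.1, 0.7, 0.7); G = 4.5.
W^NE = (Σα)·G − ½Σα_i² = 4.5² − ½·10.59 = 14.955.
Planner sets g_i = Σα_j = 4.5 for every i, so G^SO = 3·4.5 = 13.5.
W^SO = (Σα)·G^SO − ½·3·(Σα)² = (3/2)·4.5² = 30.375.
Deadweight loss = W^SO − W^NE = 15.42.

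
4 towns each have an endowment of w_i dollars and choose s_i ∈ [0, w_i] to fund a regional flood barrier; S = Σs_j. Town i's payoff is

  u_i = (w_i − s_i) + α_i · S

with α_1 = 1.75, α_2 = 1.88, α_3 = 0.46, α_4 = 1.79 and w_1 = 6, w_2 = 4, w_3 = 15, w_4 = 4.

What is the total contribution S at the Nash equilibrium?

∂u_i/∂s_i = α_i − 1, so town i contributes w_i if α_i > 1, else 0.
α_i > 1 for i ∈ {1, 2, 4}; NE contributions (6, 4, 0, 4), S = 14.

14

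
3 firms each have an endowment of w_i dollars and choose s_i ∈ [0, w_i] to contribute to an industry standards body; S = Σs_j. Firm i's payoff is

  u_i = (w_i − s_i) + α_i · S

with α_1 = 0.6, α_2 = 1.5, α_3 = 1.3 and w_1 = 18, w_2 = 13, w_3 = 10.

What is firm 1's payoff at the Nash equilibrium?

∂u_i/∂s_i = α_i − 1, so firm i contributes w_i if α_i > 1, else 0.
α_i > 1 for i ∈ {2, 3}; NE contributions (0, 13, 10), S = 23.
u_1 = (18 − 0) + 0.6·23 = 31.8.

31.8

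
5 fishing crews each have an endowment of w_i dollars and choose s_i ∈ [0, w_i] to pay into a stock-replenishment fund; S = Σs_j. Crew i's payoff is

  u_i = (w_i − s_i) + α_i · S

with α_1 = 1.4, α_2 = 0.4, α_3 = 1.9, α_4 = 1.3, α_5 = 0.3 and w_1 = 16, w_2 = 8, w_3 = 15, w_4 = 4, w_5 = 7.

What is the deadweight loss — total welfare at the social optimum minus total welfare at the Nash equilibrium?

64.5

∂u_i/∂s_i = α_i − 1, so crew i contributes w_i if α_i > 1, else 0.
α_i > 1 for i ∈ {1, 3, 4}; NE contributions (16, 0, 15, 4, 0), S = 35.
W^NE = Σw_i − S^NE + (Σα_i)·S^NE = 50 + 4.3·35 = 200.5.
Planner: ∂(Σu_j)/∂s_i = Σα_j − 1 = 4.3 > 0, so everyone contributes w_i; S^SO = 50, W^SO = 50 + 4.3·50 = 265.
Deadweight loss = 64.5.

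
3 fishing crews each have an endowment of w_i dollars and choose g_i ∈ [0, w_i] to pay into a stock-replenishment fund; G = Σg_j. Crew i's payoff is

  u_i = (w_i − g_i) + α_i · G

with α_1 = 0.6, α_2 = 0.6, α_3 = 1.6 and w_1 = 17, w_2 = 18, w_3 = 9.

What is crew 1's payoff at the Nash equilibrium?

∂u_i/∂g_i = α_i − 1, so crew i contributes w_i if α_i > 1, else 0.
α_i > 1 for i ∈ {3}; NE contributions (0, 0, 9), G = 9.
u_1 = (17 − 0) + 0.6·9 = 22.4.

22.4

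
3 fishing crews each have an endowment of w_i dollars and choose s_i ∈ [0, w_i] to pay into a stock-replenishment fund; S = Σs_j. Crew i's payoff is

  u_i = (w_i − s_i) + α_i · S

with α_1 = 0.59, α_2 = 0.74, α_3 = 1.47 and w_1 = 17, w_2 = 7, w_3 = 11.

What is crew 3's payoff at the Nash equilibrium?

∂u_i/∂s_i = α_i − 1, so crew i contributes w_i if α_i > 1, else 0.
α_i > 1 for i ∈ {3}; NE contributions (0, 0, 11), S = 11.
u_3 = (11 − 11) + 1.47·11 = 16.17.

16.17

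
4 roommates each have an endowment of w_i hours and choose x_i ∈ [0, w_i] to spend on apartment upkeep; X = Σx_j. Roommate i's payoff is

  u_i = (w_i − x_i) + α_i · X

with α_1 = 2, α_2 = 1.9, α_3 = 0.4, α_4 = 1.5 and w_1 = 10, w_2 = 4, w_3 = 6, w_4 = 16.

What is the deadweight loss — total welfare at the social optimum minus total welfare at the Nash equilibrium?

28.8

∂u_i/∂x_i = α_i − 1, so roommate i contributes w_i if α_i > 1, else 0.
α_i > 1 for i ∈ {1, 2, 4}; NE contributions (10, 4, 0, 16), X = 30.
W^NE = Σw_i − X^NE + (Σα_i)·X^NE = 36 + 4.8·30 = 180.
Planner: ∂(Σu_j)/∂x_i = Σα_j − 1 = 4.8 > 0, so everyone contributes w_i; X^SO = 36, W^SO = 36 + 4.8·36 = 208.8.
Deadweight loss = 28.8.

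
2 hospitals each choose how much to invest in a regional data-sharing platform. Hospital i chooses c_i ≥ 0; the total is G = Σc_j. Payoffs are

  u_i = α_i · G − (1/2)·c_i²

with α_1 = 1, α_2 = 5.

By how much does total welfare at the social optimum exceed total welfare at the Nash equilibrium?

Hospital i's FOC: ∂u_i/∂c_i = α_i − c_i = 0, so c_i* = α_i.
NE contributions = (1, 5); G = 6.
W^NE = (Σα)·G − ½Σα_i² = 6² − ½·26 = 23.
Planner sets c_i = Σα_j = 6 for every i, so G^SO = 2·6 = 12.
W^SO = (Σα)·G^SO − ½·2·(Σα)² = (2/2)·6² = 36.
Deadweight loss = W^SO − W^NE = 13.

13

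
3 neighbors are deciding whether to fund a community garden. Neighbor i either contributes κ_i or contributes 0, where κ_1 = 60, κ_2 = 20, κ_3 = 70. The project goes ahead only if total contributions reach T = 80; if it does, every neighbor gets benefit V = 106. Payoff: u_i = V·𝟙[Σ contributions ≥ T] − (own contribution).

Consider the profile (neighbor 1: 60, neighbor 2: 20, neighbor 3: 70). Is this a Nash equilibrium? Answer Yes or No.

No

Total = 150 ≥ 80: provided.
Neighbor 1 (pledges 60, payoff 46): dropping to 0 → total 90, payoff 106. Profitable deviation.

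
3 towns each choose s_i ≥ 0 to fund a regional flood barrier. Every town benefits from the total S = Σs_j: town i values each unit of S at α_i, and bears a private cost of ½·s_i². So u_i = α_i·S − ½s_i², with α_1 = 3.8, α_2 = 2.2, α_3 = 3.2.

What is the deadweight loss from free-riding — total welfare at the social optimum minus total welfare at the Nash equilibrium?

57.08

Town i's FOC: ∂u_i/∂s_i = α_i − s_i = 0, so s_i* = α_i.
NE contributions = (3.8, 2.2, 3.2); S = 9.2.
W^NE = (Σα)·S − ½Σα_i² = 9.2² − ½·29.52 = 69.88.
Planner sets s_i = Σα_j = 9.2 for every i, so S^SO = 3·9.2 = 27.6.
W^SO = (Σα)·S^SO − ½·3·(Σα)² = (3/2)·9.2² = 126.96.
Deadweight loss = W^SO − W^NE = 57.08.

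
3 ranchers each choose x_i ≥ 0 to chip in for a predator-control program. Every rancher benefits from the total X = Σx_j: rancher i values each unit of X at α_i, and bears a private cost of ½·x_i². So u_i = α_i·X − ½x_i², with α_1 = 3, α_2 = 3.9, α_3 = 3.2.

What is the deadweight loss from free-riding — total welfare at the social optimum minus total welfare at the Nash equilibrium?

Rancher i's FOC: ∂u_i/∂x_i = α_i − x_i = 0, so x_i* = α_i.
NE contributions = (3, 3.9, 3.2); X = 10.1.
W^NE = (Σα)·X − ½Σα_i² = 10.1² − ½·34.45 = 84.785.
Planner sets x_i = Σα_j = 10.1 for every i, so X^SO = 3·10.1 = 30.3.
W^SO = (Σα)·X^SO − ½·3·(Σα)² = (3/2)·10.1² = 153.015.
Deadweight loss = W^SO − W^NE = 68.23.

68.23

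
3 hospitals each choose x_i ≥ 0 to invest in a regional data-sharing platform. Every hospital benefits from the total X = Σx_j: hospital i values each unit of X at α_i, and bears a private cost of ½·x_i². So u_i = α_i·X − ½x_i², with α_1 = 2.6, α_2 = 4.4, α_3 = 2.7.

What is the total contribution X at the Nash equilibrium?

Hospital i's FOC: ∂u_i/∂x_i = α_i − x_i = 0, so x_i* = α_i.
NE contributions = (2.6, 4.4, 2.7); X = 9.7.

9.7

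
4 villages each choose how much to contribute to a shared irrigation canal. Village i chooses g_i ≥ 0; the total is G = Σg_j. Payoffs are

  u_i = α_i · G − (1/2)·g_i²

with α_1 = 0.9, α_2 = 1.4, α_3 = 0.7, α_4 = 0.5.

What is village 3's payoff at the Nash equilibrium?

2.205

Village i's FOC: ∂u_i/∂g_i = α_i − g_i = 0, so g_i* = α_i.
NE contributions = (0.9, 1.4, 0.7, 0.5); G = 3.5.
u_3 = α_3·G − ½·(g_3)² = 0.7·3.5 − ½·0.7² = 2.205.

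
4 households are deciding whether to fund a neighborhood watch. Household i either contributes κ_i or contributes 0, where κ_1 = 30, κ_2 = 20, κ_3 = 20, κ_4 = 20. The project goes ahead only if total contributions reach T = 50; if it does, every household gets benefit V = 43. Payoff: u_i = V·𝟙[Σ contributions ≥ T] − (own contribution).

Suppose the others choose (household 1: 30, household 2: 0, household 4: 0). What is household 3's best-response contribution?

Others' total = 30. Contributing 20 brings total to 50 ≥ 50: gain V − κ_3 = 23.
Best response: 20.

20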